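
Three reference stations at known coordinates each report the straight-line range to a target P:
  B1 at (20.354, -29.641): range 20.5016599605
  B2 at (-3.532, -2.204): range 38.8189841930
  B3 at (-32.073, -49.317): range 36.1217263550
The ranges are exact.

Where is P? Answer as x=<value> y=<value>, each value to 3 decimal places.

eq1: (x − 20.354)² + (y + 29.641)² = 20.5016599605²
eq2: (x + 3.532)² + (y + 2.204)² = 38.8189841930²
eq3: (x + 32.073)² + (y + 49.317)² = 36.1217263550²
eq1−eq2, eq1−eq3 (x²,y² cancel):
  -47.772·x + 54.874·y = -2362.137030
  -104.854·x − 39.352·y = 1283.508567
det = -47.772·-39.352 − 54.874·-104.854 = 7633.682140
x = (-2362.137030·-39.352 − 54.874·1283.508567) / 7633.682140 = 2.950551
y = (-47.772·1283.508567 − -2362.137030·-104.854) / 7633.682140 = -40.477882

x=2.951 y=-40.478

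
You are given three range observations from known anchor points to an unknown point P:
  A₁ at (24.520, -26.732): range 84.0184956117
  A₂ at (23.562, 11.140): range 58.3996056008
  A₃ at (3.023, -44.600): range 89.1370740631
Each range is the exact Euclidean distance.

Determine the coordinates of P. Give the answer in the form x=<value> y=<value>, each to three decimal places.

x=-27.729 y=39.065

eq1: (x − 24.520)² + (y + 26.732)² = 84.0184956117²
eq2: (x − 23.562)² + (y − 11.140)² = 58.3996056008²
eq3: (x − 3.023)² + (y + 44.600)² = 89.1370740631²
eq2−eq3, eq2−eq1 (x²,y² cancel):
  -41.078·x − 111.480·y = -3215.872953
  1.916·x − 75.744·y = -3012.030891
det = -41.078·-75.744 − -111.480·1.916 = 3325.007712
x = (-3215.872953·-75.744 − -111.480·-3012.030891) / 3325.007712 = -27.728694
y = (-41.078·-3012.030891 − -3215.872953·1.916) / 3325.007712 = 39.064516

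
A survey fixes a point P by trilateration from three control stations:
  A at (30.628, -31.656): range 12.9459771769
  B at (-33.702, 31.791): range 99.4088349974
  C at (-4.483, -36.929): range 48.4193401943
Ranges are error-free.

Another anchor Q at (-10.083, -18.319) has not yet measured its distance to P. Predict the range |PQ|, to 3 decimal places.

55.056

eq1: (x − 30.628)² + (y + 31.656)² = 12.9459771769²
eq2: (x + 33.702)² + (y − 31.791)² = 99.4088349974²
eq3: (x + 4.483)² + (y + 36.929)² = 48.4193401943²
eq1−eq2, eq1−eq3 (x²,y² cancel):
  -128.660·x + 126.894·y = -9508.202385
  -70.222·x − 10.546·y = -2733.162570
det = -128.660·-10.546 − 126.894·-70.222 = 10267.598828
x = (-9508.202385·-10.546 − 126.894·-2733.162570) / 10267.598828 = 43.544303
y = (-128.660·-2733.162570 − -9508.202385·-70.222) / 10267.598828 = -30.779961
|P − Q| = √((43.544303 − -10.083)² + (-30.779961 − -18.319)²) = 55.056000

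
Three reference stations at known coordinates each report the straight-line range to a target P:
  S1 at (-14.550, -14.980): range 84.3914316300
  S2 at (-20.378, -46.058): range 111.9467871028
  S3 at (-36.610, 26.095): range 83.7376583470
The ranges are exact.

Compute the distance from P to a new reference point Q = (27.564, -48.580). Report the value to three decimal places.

eq1: (x + 14.550)² + (y + 14.980)² = 84.3914316300²
eq2: (x + 20.378)² + (y + 46.058)² = 111.9467871028²
eq3: (x + 36.610)² + (y − 26.095)² = 83.7376583470²
eq1−eq3, eq1−eq2 (x²,y² cancel):
  -44.120·x + 82.150·y = 1695.056532
  -11.656·x − 62.156·y = -3309.670062
det = -44.120·-62.156 − 82.150·-11.656 = 3699.863120
x = (1695.056532·-62.156 − 82.150·-3309.670062) / 3699.863120 = 45.010168
y = (-44.120·-3309.670062 − 1695.056532·-11.656) / 3699.863120 = 44.807123
|P − Q| = √((45.010168 − 27.564)² + (44.807123 − -48.580)²) = 95.002755

95.003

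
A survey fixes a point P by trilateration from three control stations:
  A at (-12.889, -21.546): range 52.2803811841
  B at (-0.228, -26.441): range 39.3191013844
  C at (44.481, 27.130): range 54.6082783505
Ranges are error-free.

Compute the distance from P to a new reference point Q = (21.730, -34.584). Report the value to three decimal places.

18.855

eq1: (x + 12.889)² + (y + 21.546)² = 52.2803811841²
eq2: (x + 0.228)² + (y + 26.441)² = 39.3191013844²
eq3: (x − 44.481)² + (y − 27.130)² = 54.6082783505²
eq2−eq1, eq2−eq3 (x²,y² cancel):
  -25.322·x + 9.790·y = -1256.068551
  89.418·x + 107.142·y = 579.345465
det = -25.322·107.142 − 9.790·89.418 = -3588.451944
x = (-1256.068551·107.142 − 9.790·579.345465) / -3588.451944 = 39.083563
y = (-25.322·579.345465 − -1256.068551·89.418) / -3588.451944 = -27.210885
|P − Q| = √((39.083563 − 21.730)² + (-27.210885 − -34.584)²) = 18.854946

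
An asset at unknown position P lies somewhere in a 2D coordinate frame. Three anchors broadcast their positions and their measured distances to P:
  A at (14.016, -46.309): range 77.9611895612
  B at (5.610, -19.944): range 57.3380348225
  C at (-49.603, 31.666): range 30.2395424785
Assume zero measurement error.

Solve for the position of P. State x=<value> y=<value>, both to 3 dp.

eq1: (x − 14.016)² + (y + 46.309)² = 77.9611895612²
eq2: (x − 5.610)² + (y + 19.944)² = 57.3380348225²
eq3: (x + 49.603)² + (y − 31.666)² = 30.2395424785²
eq2−eq3, eq2−eq1 (x²,y² cancel):
  -110.426·x + 103.220·y = 5407.178237
  16.812·x − 52.730·y = -878.560339
det = -110.426·-52.730 − 103.220·16.812 = 4087.428340
x = (5407.178237·-52.730 − 103.220·-878.560339) / 4087.428340 = -47.569154
y = (-110.426·-878.560339 − 5407.178237·16.812) / 4087.428340 = 1.494931

x=-47.569 y=1.495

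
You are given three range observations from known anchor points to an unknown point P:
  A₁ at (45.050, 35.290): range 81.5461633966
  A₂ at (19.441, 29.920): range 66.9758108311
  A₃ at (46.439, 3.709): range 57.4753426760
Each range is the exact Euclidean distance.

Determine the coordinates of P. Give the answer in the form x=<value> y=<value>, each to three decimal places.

eq1: (x − 45.050)² + (y − 35.290)² = 81.5461633966²
eq2: (x − 19.441)² + (y − 29.920)² = 66.9758108311²
eq3: (x − 46.439)² + (y − 3.709)² = 57.4753426760²
eq2−eq1, eq2−eq3 (x²,y² cancel):
  51.218·x + 10.740·y = -162.289809
  53.996·x − 52.422·y = 2079.522742
det = 51.218·-52.422 − 10.740·53.996 = -3264.867036
x = (-162.289809·-52.422 − 10.740·2079.522742) / -3264.867036 = 4.234941
y = (51.218·2079.522742 − -162.289809·53.996) / -3264.867036 = -35.306797

x=4.235 y=-35.307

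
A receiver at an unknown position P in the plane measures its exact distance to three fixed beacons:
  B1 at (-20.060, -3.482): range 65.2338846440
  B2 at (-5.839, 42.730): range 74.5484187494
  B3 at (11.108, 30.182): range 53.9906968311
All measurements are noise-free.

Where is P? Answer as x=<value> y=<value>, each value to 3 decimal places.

x=44.593 y=-12.171

eq1: (x + 20.060)² + (y + 3.482)² = 65.2338846440²
eq2: (x + 5.839)² + (y − 42.730)² = 74.5484187494²
eq3: (x − 11.108)² + (y − 30.182)² = 53.9906968311²
eq1−eq3, eq1−eq2 (x²,y² cancel):
  62.336·x + 67.328·y = 1960.277225
  28.442·x + 92.424·y = 143.411865
det = 62.336·92.424 − 67.328·28.442 = 3846.399488
x = (1960.277225·92.424 − 67.328·143.411865) / 3846.399488 = 44.592619
y = (62.336·143.411865 − 1960.277225·28.442) / 3846.399488 = -12.170988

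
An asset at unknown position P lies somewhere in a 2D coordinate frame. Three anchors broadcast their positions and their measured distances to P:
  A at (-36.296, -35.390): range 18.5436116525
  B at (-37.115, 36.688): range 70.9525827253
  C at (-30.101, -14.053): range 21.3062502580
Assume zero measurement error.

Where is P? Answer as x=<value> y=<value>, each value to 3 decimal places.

eq1: (x + 36.296)² + (y + 35.390)² = 18.5436116525²
eq2: (x + 37.115)² + (y − 36.688)² = 70.9525827253²
eq3: (x + 30.101)² + (y + 14.053)² = 21.3062502580²
eq2−eq1, eq2−eq3 (x²,y² cancel):
  1.638·x − 144.156·y = 4536.722609
  14.028·x − 101.482·y = 2960.337136
det = 1.638·-101.482 − -144.156·14.028 = 1855.992852
x = (4536.722609·-101.482 − -144.156·2960.337136) / 1855.992852 = -18.127938
y = (1.638·2960.337136 − 4536.722609·14.028) / 1855.992852 = -31.676907

x=-18.128 y=-31.677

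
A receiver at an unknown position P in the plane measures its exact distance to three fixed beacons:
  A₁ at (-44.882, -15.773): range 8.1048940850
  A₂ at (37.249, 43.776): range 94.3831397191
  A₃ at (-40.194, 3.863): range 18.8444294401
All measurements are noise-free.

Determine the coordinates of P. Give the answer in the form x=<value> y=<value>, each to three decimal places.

eq1: (x + 44.882)² + (y + 15.773)² = 8.1048940850²
eq2: (x − 37.249)² + (y − 43.776)² = 94.3831397191²
eq3: (x + 40.194)² + (y − 3.863)² = 18.8444294401²
eq2−eq1, eq2−eq3 (x²,y² cancel):
  -164.262·x − 119.098·y = 7801.843031
  -154.886·x − 79.826·y = 6879.718770
det = -164.262·-79.826 − -119.098·-154.886 = -5334.234416
x = (7801.843031·-79.826 − -119.098·6879.718770) / -5334.234416 = -36.850804
y = (-164.262·6879.718770 − 7801.843031·-154.886) / -5334.234416 = -14.682500

x=-36.851 y=-14.682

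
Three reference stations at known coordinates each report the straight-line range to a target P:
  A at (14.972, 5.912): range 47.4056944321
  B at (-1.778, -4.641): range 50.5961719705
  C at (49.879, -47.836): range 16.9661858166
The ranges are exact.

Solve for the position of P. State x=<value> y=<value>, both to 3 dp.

eq1: (x − 14.972)² + (y − 5.912)² = 47.4056944321²
eq2: (x + 1.778)² + (y + 4.641)² = 50.5961719705²
eq3: (x − 49.879)² + (y + 47.836)² = 16.9661858166²
eq1−eq2, eq1−eq3 (x²,y² cancel):
  -33.500·x − 21.106·y = -547.085116
  69.814·x − 107.496·y = 6476.533412
det = -33.500·-107.496 − -21.106·69.814 = 5074.610284
x = (-547.085116·-107.496 − -21.106·6476.533412) / 5074.610284 = 38.525752
y = (-33.500·6476.533412 − -547.085116·69.814) / 5074.610284 = -35.228256

x=38.526 y=-35.228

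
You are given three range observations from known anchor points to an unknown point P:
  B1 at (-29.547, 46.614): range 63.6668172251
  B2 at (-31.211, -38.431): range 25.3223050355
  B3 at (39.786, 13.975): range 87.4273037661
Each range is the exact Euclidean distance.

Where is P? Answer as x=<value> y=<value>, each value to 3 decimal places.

x=-42.439 y=-15.734

eq1: (x + 29.547)² + (y − 46.614)² = 63.6668172251²
eq2: (x + 31.211)² + (y + 38.431)² = 25.3223050355²
eq3: (x − 39.786)² + (y − 13.975)² = 87.4273037661²
eq1−eq2, eq1−eq3 (x²,y² cancel):
  -3.328·x − 170.090·y = 2817.422560
  138.666·x − 65.278·y = -4857.733612
det = -3.328·-65.278 − -170.090·138.666 = 23802.945124
x = (2817.422560·-65.278 − -170.090·-4857.733612) / 23802.945124 = -42.438766
y = (-3.328·-4857.733612 − 2817.422560·138.666) / 23802.945124 = -15.733943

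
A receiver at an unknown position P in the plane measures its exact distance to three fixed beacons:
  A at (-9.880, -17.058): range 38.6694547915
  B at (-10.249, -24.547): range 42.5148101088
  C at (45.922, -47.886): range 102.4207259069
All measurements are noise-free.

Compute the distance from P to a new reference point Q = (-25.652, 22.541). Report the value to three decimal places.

27.569

eq1: (x + 9.880)² + (y + 17.058)² = 38.6694547915²
eq2: (x + 10.249)² + (y + 24.547)² = 42.5148101088²
eq3: (x − 45.922)² + (y + 47.886)² = 102.4207259069²
eq1−eq2, eq1−eq3 (x²,y² cancel):
  -0.738·x − 14.978·y = 6.825101
  111.604·x − 61.656·y = -4981.369045
det = -0.738·-61.656 − -14.978·111.604 = 1717.106840
x = (6.825101·-61.656 − -14.978·-4981.369045) / 1717.106840 = -43.696614
y = (-0.738·-4981.369045 − 6.825101·111.604) / 1717.106840 = 1.697356
|P − Q| = √((-43.696614 − -25.652)² + (1.697356 − 22.541)²) = 27.569287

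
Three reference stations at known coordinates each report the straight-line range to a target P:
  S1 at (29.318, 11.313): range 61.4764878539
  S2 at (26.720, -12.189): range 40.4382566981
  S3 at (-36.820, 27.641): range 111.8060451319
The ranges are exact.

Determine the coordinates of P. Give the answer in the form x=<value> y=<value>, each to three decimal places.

eq1: (x − 29.318)² + (y − 11.313)² = 61.4764878539²
eq2: (x − 26.720)² + (y + 12.189)² = 40.4382566981²
eq3: (x + 36.820)² + (y − 27.641)² = 111.8060451319²
eq1−eq3, eq1−eq2 (x²,y² cancel):
  -132.276·x + 32.656·y = -7589.024981
  -5.196·x − 47.004·y = 2019.106982
det = -132.276·-47.004 − 32.656·-5.196 = 6387.181680
x = (-7589.024981·-47.004 − 32.656·2019.106982) / 6387.181680 = 45.525333
y = (-132.276·2019.106982 − -7589.024981·-5.196) / 6387.181680 = -47.988610

x=45.525 y=-47.989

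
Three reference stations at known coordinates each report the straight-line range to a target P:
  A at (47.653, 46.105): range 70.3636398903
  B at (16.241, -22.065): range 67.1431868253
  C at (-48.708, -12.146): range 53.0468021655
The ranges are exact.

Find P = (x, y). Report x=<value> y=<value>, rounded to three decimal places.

eq1: (x − 47.653)² + (y − 46.105)² = 70.3636398903²
eq2: (x − 16.241)² + (y + 22.065)² = 67.1431868253²
eq3: (x + 48.708)² + (y + 12.146)² = 53.0468021655²
eq3−eq1, eq3−eq2 (x²,y² cancel):
  192.722·x + 116.502·y = -260.593745
  129.898·x − 19.838·y = -3463.604591
det = 192.722·-19.838 − 116.502·129.898 = -18956.595832
x = (-260.593745·-19.838 − 116.502·-3463.604591) / -18956.595832 = -21.559067
y = (192.722·-3463.604591 − -260.593745·129.898) / -18956.595832 = 33.427004

x=-21.559 y=33.427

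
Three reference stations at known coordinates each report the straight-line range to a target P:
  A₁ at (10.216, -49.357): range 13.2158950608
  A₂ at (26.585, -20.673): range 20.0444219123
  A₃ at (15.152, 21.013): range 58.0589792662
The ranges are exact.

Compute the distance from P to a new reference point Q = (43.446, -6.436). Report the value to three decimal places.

41.772

eq1: (x − 10.216)² + (y + 49.357)² = 13.2158950608²
eq2: (x − 26.585)² + (y + 20.673)² = 20.0444219123²
eq3: (x − 15.152)² + (y − 21.013)² = 58.0589792662²
eq2−eq3, eq2−eq1 (x²,y² cancel):
  -22.866·x + 83.372·y = -3432.072105
  -32.738·x − 57.368·y = 1633.463919
det = -22.866·-57.368 − 83.372·-32.738 = 4041.209224
x = (-3432.072105·-57.368 − 83.372·1633.463919) / 4041.209224 = 15.021731
y = (-22.866·1633.463919 − -3432.072105·-32.738) / 4041.209224 = -37.045833
|P − Q| = √((15.021731 − 43.446)² + (-37.045833 − -6.436)²) = 41.772011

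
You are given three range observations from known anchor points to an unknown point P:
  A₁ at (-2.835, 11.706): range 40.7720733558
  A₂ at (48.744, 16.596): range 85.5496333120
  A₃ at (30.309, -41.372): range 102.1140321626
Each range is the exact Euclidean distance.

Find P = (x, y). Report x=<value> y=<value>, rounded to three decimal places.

eq1: (x + 2.835)² + (y − 11.706)² = 40.7720733558²
eq2: (x − 48.744)² + (y − 16.596)² = 85.5496333120²
eq3: (x − 30.309)² + (y + 41.372)² = 102.1140321626²
eq2−eq1, eq2−eq3 (x²,y² cancel):
  -103.158·x − 9.780·y = 3150.040703
  -36.870·x − 115.936·y = -3129.662692
det = -103.158·-115.936 − -9.780·-36.870 = 11599.137288
x = (3150.040703·-115.936 − -9.780·-3129.662692) / 11599.137288 = -34.124195
y = (-103.158·-3129.662692 − 3150.040703·-36.870) / 11599.137288 = 37.846931

x=-34.124 y=37.847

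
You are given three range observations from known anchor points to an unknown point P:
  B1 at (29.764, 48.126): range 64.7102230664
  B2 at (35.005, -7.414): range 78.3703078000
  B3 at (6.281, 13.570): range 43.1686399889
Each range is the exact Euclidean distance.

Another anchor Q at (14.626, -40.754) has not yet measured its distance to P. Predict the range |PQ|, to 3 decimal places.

86.704

eq1: (x − 29.764)² + (y − 48.126)² = 64.7102230664²
eq2: (x − 35.005)² + (y + 7.414)² = 78.3703078000²
eq3: (x − 6.281)² + (y − 13.570)² = 43.1686399889²
eq3−eq2, eq3−eq1 (x²,y² cancel):
  57.448·x − 41.968·y = -3221.652106
  46.966·x + 69.112·y = 654.530220
det = 57.448·69.112 − -41.968·46.966 = 5941.415264
x = (-3221.652106·69.112 − -41.968·654.530220) / 5941.415264 = -32.851684
y = (57.448·654.530220 − -3221.652106·46.966) / 5941.415264 = 31.795381
|P − Q| = √((-32.851684 − 14.626)² + (31.795381 − -40.754)²) = 86.703767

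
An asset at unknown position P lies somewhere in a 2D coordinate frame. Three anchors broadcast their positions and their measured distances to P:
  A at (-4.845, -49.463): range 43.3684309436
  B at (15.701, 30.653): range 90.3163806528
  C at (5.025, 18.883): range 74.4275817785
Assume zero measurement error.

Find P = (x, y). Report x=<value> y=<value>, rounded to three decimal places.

x=-45.876 y=-35.418

eq1: (x + 4.845)² + (y + 49.463)² = 43.3684309436²
eq2: (x − 15.701)² + (y − 30.653)² = 90.3163806528²
eq3: (x − 5.025)² + (y − 18.883)² = 74.4275817785²
eq3−eq1, eq3−eq2 (x²,y² cancel):
  -19.740·x − 136.692·y = 5746.888207
  21.352·x + 23.540·y = -1813.274189
det = -19.740·23.540 − -136.692·21.352 = 2453.967984
x = (5746.888207·23.540 − -136.692·-1813.274189) / 2453.967984 = -45.876037
y = (-19.740·-1813.274189 − 5746.888207·21.352) / 2453.967984 = -35.417546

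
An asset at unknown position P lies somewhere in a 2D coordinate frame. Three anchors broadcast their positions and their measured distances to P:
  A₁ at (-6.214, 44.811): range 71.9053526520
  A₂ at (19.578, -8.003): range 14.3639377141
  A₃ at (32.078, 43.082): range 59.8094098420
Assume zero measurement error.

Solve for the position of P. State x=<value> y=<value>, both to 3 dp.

x=30.996 y=-16.718

eq1: (x + 6.214)² + (y − 44.811)² = 71.9053526520²
eq2: (x − 19.578)² + (y + 8.003)² = 14.3639377141²
eq3: (x − 32.078)² + (y − 43.082)² = 59.8094098420²
eq1−eq2, eq1−eq3 (x²,y² cancel):
  51.584·x − 105.628·y = 3364.763609
  76.584·x − 3.458·y = 2431.631525
det = 51.584·-3.458 − -105.628·76.584 = 7911.037280
x = (3364.763609·-3.458 − -105.628·2431.631525) / 7911.037280 = 30.996317
y = (51.584·2431.631525 − 3364.763609·76.584) / 7911.037280 = -16.717628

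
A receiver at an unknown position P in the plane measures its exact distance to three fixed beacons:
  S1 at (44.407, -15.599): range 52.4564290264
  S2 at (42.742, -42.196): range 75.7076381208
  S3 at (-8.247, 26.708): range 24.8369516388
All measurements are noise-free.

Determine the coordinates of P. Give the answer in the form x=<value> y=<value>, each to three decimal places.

x=16.500 y=28.818

eq1: (x − 44.407)² + (y + 15.599)² = 52.4564290264²
eq2: (x − 42.742)² + (y + 42.196)² = 75.7076381208²
eq3: (x + 8.247)² + (y − 26.708)² = 24.8369516388²
eq2−eq1, eq2−eq3 (x²,y² cancel):
  3.330·x + 53.194·y = 1587.898994
  -101.978·x + 137.808·y = 2288.721596
det = 3.330·137.808 − 53.194·-101.978 = 5883.518372
x = (1587.898994·137.808 − 53.194·2288.721596) / 5883.518372 = 16.500149
y = (3.330·2288.721596 − 1587.898994·-101.978) / 5883.518372 = 28.818166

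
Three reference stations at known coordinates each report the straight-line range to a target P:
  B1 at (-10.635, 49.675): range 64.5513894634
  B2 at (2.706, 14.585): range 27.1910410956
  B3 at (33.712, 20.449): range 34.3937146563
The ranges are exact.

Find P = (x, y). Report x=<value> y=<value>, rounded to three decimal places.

x=16.087 y=-9.086

eq1: (x + 10.635)² + (y − 49.675)² = 64.5513894634²
eq2: (x − 2.706)² + (y − 14.585)² = 27.1910410956²
eq3: (x − 33.712)² + (y − 20.449)² = 34.3937146563²
eq2−eq1, eq2−eq3 (x²,y² cancel):
  -26.682·x + 70.180·y = -1066.864977
  62.012·x + 11.728·y = 891.040992
det = -26.682·11.728 − 70.180·62.012 = -4664.928656
x = (-1066.864977·11.728 − 70.180·891.040992) / -4664.928656 = 16.087159
y = (-26.682·891.040992 − -1066.864977·62.012) / -4664.928656 = -9.085600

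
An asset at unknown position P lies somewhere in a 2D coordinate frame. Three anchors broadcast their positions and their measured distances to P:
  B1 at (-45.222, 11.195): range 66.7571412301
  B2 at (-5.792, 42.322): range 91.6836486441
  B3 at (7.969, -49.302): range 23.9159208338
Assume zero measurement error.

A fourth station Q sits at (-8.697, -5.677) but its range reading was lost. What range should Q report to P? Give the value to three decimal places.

43.725

eq1: (x + 45.222)² + (y − 11.195)² = 66.7571412301²
eq2: (x + 5.792)² + (y − 42.322)² = 91.6836486441²
eq3: (x − 7.969)² + (y + 49.302)² = 23.9159208338²
eq2−eq3, eq2−eq1 (x²,y² cancel):
  27.522·x − 183.248·y = 8503.413376
  -78.860·x − 62.254·y = 4295.033884
det = 27.522·-62.254 − -183.248·-78.860 = -16164.291868
x = (8503.413376·-62.254 − -183.248·4295.033884) / -16164.291868 = -15.941612
y = (27.522·4295.033884 − 8503.413376·-78.860) / -16164.291868 = -48.798123
|P − Q| = √((-15.941612 − -8.697)² + (-48.798123 − -5.677)²) = 43.725458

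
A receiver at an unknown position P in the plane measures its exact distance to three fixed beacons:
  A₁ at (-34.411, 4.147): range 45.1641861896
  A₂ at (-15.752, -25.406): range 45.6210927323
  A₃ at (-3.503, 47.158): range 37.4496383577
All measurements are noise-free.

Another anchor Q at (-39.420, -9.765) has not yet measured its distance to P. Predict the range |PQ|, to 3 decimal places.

54.117

eq1: (x + 34.411)² + (y − 4.147)² = 45.1641861896²
eq2: (x + 15.752)² + (y + 25.406)² = 45.6210927323²
eq3: (x + 3.503)² + (y − 47.158)² = 37.4496383577²
eq1−eq2, eq1−eq3 (x²,y² cancel):
  37.318·x − 59.106·y = -349.204578
  61.816·x + 86.022·y = 1672.161744
det = 37.318·86.022 − -59.106·61.816 = 6863.865492
x = (-349.204578·86.022 − -59.106·1672.161744) / 6863.865492 = 10.022853
y = (37.318·1672.161744 − -349.204578·61.816) / 6863.865492 = 12.236277
|P − Q| = √((10.022853 − -39.420)² + (12.236277 − -9.765)²) = 54.117021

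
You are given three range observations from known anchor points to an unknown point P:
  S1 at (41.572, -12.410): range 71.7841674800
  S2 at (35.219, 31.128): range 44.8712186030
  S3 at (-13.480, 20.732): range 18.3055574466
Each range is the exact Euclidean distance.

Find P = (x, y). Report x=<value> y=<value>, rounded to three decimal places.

eq1: (x − 41.572)² + (y + 12.410)² = 71.7841674800²
eq2: (x − 35.219)² + (y − 31.128)² = 44.8712186030²
eq3: (x + 13.480)² + (y − 20.732)² = 18.3055574466²
eq3−eq1, eq3−eq2 (x²,y² cancel):
  110.104·x − 66.284·y = -3547.160207
  97.398·x + 20.792·y = -80.528704
det = 110.104·20.792 − -66.284·97.398 = 8745.211400
x = (-3547.160207·20.792 − -66.284·-80.528704) / 8745.211400 = -9.043843
y = (110.104·-80.528704 − -3547.160207·97.398) / 8745.211400 = 38.491897

x=-9.044 y=38.492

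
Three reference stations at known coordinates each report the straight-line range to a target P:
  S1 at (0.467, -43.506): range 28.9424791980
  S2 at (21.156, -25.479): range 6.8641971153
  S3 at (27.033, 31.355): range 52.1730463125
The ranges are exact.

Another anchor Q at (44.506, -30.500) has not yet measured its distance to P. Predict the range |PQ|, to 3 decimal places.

29.313

eq1: (x − 0.467)² + (y + 43.506)² = 28.9424791980²
eq2: (x − 21.156)² + (y + 25.479)² = 6.8641971153²
eq3: (x − 27.033)² + (y − 31.355)² = 52.1730463125²
eq2−eq1, eq2−eq3 (x²,y² cancel):
  -41.378·x − 36.054·y = 5.684448
  11.754·x + 113.668·y = -2057.746222
det = -41.378·113.668 − -36.054·11.754 = -4279.575788
x = (5.684448·113.668 − -36.054·-2057.746222) / -4279.575788 = 17.184844
y = (-41.378·-2057.746222 − 5.684448·11.754) / -4279.575788 = -19.880150
|P − Q| = √((17.184844 − 44.506)² + (-19.880150 − -30.500)²) = 29.312570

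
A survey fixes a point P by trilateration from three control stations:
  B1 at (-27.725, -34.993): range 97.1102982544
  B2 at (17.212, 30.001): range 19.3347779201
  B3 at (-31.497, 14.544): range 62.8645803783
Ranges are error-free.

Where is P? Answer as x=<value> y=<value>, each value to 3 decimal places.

eq1: (x + 27.725)² + (y + 34.993)² = 97.1102982544²
eq2: (x − 17.212)² + (y − 30.001)² = 19.3347779201²
eq3: (x + 31.497)² + (y − 14.544)² = 62.8645803783²
eq2−eq3, eq2−eq1 (x²,y² cancel):
  -97.418·x − 30.914·y = -3570.845829
  -89.874·x − 129.988·y = -8259.703661
det = -97.418·-129.988 − -30.914·-89.874 = 9884.806148
x = (-3570.845829·-129.988 − -30.914·-8259.703661) / 9884.806148 = 21.126022
y = (-97.418·-8259.703661 − -3570.845829·-89.874) / 9884.806148 = 48.935468

x=21.126 y=48.935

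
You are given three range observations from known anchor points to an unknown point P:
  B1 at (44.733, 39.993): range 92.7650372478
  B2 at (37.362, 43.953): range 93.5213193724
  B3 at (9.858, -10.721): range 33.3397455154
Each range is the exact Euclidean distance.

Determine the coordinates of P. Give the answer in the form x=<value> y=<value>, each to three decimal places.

x=4.607 y=-43.645

eq1: (x − 44.733)² + (y − 39.993)² = 92.7650372478²
eq2: (x − 37.362)² + (y − 43.953)² = 93.5213193724²
eq3: (x − 9.858)² + (y + 10.721)² = 33.3397455154²
eq3−eq2, eq3−eq1 (x²,y² cancel):
  55.008·x + 109.348·y = -4519.033298
  69.750·x + 101.428·y = -4105.452172
det = 55.008·101.428 − 109.348·69.750 = -2047.671576
x = (-4519.033298·101.428 − 109.348·-4105.452172) / -2047.671576 = 4.606952
y = (55.008·-4105.452172 − -4519.033298·69.750) / -2047.671576 = -43.644626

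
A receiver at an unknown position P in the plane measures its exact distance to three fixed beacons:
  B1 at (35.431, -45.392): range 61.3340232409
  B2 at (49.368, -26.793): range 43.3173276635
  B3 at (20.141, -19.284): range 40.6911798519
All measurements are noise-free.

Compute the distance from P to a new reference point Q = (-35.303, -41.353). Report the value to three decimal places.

eq1: (x − 35.431)² + (y + 45.392)² = 61.3340232409²
eq2: (x − 49.368)² + (y + 26.793)² = 43.3173276635²
eq3: (x − 20.141)² + (y + 19.284)² = 40.6911798519²
eq3−eq1, eq3−eq2 (x²,y² cancel):
  30.580·x − 52.216·y = 432.166599
  58.454·x − 15.018·y = 2156.912978
det = 30.580·-15.018 − -52.216·58.454 = 2592.983624
x = (432.166599·-15.018 − -52.216·2156.912978) / 2592.983624 = 40.931647
y = (30.580·2156.912978 − 432.166599·58.454) / 2592.983624 = 15.694867
|P − Q| = √((40.931647 − -35.303)² + (15.694867 − -41.353)²) = 95.216493

95.216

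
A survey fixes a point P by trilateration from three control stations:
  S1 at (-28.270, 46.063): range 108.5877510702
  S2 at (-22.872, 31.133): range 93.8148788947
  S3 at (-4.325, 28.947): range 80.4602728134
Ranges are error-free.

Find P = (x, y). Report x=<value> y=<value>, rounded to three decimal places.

x=41.196 y=-37.398

eq1: (x + 28.270)² + (y − 46.063)² = 108.5877510702²
eq2: (x + 22.872)² + (y − 31.133)² = 93.8148788947²
eq3: (x + 4.325)² + (y − 28.947)² = 80.4602728134²
eq3−eq2, eq3−eq1 (x²,y² cancel):
  -37.094·x + 4.372·y = -1691.618362
  -47.890·x + 34.232·y = -3253.085746
det = -37.094·34.232 − 4.372·-47.890 = -1060.426728
x = (-1691.618362·34.232 − 4.372·-3253.085746) / -1060.426728 = 41.195669
y = (-37.094·-3253.085746 − -1691.618362·-47.890) / -1060.426728 = -37.398491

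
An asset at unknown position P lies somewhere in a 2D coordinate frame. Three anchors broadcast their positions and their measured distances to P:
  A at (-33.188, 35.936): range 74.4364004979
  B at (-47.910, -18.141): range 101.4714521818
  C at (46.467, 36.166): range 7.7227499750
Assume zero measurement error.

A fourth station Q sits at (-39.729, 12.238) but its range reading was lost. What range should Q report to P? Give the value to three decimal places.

82.861

eq1: (x + 33.188)² + (y − 35.936)² = 74.4364004979²
eq2: (x + 47.910)² + (y + 18.141)² = 101.4714521818²
eq3: (x − 46.467)² + (y − 36.166)² = 7.7227499750²
eq1−eq2, eq1−eq3 (x²,y² cancel):
  -29.444·x − 108.154·y = -4524.053348
  159.310·x + 0.460·y = 6555.459057
det = -29.444·0.460 − -108.154·159.310 = 17216.469500
x = (-4524.053348·0.460 − -108.154·6555.459057) / 17216.469500 = 41.060570
y = (-29.444·6555.459057 − -4524.053348·159.310) / 17216.469500 = 30.651348
|P − Q| = √((41.060570 − -39.729)² + (30.651348 − 12.238)²) = 82.861366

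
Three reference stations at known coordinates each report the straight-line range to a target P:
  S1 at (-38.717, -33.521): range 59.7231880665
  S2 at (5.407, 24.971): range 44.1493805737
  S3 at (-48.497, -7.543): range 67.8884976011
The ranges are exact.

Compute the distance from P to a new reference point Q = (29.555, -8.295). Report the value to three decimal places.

eq1: (x + 38.717)² + (y + 33.521)² = 59.7231880665²
eq2: (x − 5.407)² + (y − 24.971)² = 44.1493805737²
eq3: (x + 48.497)² + (y + 7.543)² = 67.8884976011²
eq1−eq2, eq1−eq3 (x²,y² cancel):
  88.248·x + 116.984·y = -352.185652
  -19.560·x + 51.956·y = -1255.796586
det = 88.248·51.956 − 116.984·-19.560 = 6873.220128
x = (-352.185652·51.956 − 116.984·-1255.796586) / 6873.220128 = 18.711746
y = (88.248·-1255.796586 − -352.185652·-19.560) / 6873.220128 = -17.125930
|P − Q| = √((18.711746 − 29.555)² + (-17.125930 − -8.295)²) = 13.984330

13.984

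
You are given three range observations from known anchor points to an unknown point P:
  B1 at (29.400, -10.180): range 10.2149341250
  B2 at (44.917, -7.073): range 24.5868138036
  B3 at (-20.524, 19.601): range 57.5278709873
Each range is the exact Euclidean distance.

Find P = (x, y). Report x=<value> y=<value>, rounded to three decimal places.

x=22.937 y=-18.090

eq1: (x − 29.400)² + (y + 10.180)² = 10.2149341250²
eq2: (x − 44.917)² + (y + 7.073)² = 24.5868138036²
eq3: (x + 20.524)² + (y − 19.601)² = 57.5278709873²
eq1−eq2, eq1−eq3 (x²,y² cancel):
  31.034·x + 6.214·y = 599.405284
  -99.848·x + 59.562·y = -3367.669684
det = 31.034·59.562 − 6.214·-99.848 = 2468.902580
x = (599.405284·59.562 − 6.214·-3367.669684) / 2468.902580 = 22.936700
y = (31.034·-3367.669684 − 599.405284·-99.848) / 2468.902580 = -18.090160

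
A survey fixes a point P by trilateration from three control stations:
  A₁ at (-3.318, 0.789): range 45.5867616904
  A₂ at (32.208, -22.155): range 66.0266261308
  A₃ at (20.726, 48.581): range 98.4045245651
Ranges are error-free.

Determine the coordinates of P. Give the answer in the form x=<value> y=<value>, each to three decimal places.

x=-32.742 y=-34.030

eq1: (x + 3.318)² + (y − 0.789)² = 45.5867616904²
eq2: (x − 32.208)² + (y + 22.155)² = 66.0266261308²
eq3: (x − 20.726)² + (y − 48.581)² = 98.4045245651²
eq3−eq1, eq3−eq2 (x²,y² cancel):
  -48.088·x − 95.584·y = 4827.248621
  22.964·x − 141.472·y = 4062.453749
det = -48.088·-141.472 − -95.584·22.964 = 8998.096512
x = (4827.248621·-141.472 − -95.584·4062.453749) / 8998.096512 = -32.741918
y = (-48.088·4062.453749 − 4827.248621·22.964) / 8998.096512 = -34.030332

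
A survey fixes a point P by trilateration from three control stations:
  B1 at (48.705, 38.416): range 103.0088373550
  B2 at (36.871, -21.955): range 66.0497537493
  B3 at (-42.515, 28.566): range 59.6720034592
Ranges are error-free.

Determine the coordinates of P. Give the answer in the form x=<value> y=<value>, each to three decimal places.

x=-28.747 y=-29.496

eq1: (x − 48.705)² + (y − 38.416)² = 103.0088373550²
eq2: (x − 36.871)² + (y + 21.955)² = 66.0497537493²
eq3: (x + 42.515)² + (y − 28.566)² = 59.6720034592²
eq1−eq3, eq1−eq2 (x²,y² cancel):
  -182.440·x − 19.700·y = 5825.648076
  -23.668·x − 120.742·y = 4241.777188
det = -182.440·-120.742 − -19.700·-23.668 = 21561.910880
x = (5825.648076·-120.742 − -19.700·4241.777188) / 21561.910880 = -28.746867
y = (-182.440·4241.777188 − 5825.648076·-23.668) / 21561.910880 = -29.495920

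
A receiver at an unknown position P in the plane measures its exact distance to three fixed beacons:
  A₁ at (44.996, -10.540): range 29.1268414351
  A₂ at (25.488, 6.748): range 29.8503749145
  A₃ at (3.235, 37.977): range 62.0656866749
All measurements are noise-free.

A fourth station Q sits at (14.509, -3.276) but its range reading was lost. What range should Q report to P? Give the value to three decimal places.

eq1: (x − 44.996)² + (y + 10.540)² = 29.1268414351²
eq2: (x − 25.488)² + (y − 6.748)² = 29.8503749145²
eq3: (x − 3.235)² + (y − 37.977)² = 62.0656866749²
eq3−eq1, eq3−eq2 (x²,y² cancel):
  83.522·x − 97.034·y = 3686.790432
  44.506·x − 62.458·y = 2203.560474
det = 83.522·-62.458 − -97.034·44.506 = -898.021872
x = (3686.790432·-62.458 − -97.034·2203.560474) / -898.021872 = 18.317226
y = (83.522·2203.560474 − 3686.790432·44.506) / -898.021872 = -22.228281
|P − Q| = √((18.317226 − 14.509)² + (-22.228281 − -3.276)²) = 19.331103

19.331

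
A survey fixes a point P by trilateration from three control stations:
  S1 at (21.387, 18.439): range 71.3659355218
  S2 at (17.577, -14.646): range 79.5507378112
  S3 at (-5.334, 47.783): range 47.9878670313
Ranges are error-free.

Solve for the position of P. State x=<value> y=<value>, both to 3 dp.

eq1: (x − 21.387)² + (y − 18.439)² = 71.3659355218²
eq2: (x − 17.577)² + (y + 14.646)² = 79.5507378112²
eq3: (x + 5.334)² + (y − 47.783)² = 47.9878670313²
eq2−eq3, eq2−eq1 (x²,y² cancel):
  -45.822·x + 124.858·y = 5813.694904
  7.620·x + 66.170·y = 1509.167378
det = -45.822·66.170 − 124.858·7.620 = -3983.459700
x = (5813.694904·66.170 − 124.858·1509.167378) / -3983.459700 = -49.268873
y = (-45.822·1509.167378 − 5813.694904·7.620) / -3983.459700 = 28.481127

x=-49.269 y=28.481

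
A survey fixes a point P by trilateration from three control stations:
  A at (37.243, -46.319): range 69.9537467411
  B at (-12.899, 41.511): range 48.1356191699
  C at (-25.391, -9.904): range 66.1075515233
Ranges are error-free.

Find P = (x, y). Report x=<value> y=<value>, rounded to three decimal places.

x=31.706 y=23.415

eq1: (x − 37.243)² + (y + 46.319)² = 69.9537467411²
eq2: (x + 12.899)² + (y − 41.511)² = 48.1356191699²
eq3: (x + 25.391)² + (y + 9.904)² = 66.1075515233²
eq1−eq3, eq1−eq2 (x²,y² cancel):
  -125.268·x + 72.830·y = -2266.380398
  -100.284·x + 175.660·y = 933.545362
det = -125.268·175.660 − 72.830·-100.284 = -14700.893160
x = (-2266.380398·175.660 − 72.830·933.545362) / -14700.893160 = 31.705726
y = (-125.268·933.545362 − -2266.380398·-100.284) / -14700.893160 = 23.415248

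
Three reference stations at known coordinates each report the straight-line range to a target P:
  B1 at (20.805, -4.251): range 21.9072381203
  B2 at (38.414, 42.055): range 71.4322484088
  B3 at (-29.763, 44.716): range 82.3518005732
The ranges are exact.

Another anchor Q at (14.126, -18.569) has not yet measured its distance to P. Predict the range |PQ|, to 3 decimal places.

6.497

eq1: (x − 20.805)² + (y + 4.251)² = 21.9072381203²
eq2: (x − 38.414)² + (y − 42.055)² = 71.4322484088²
eq3: (x + 29.763)² + (y − 44.716)² = 82.3518005732²
eq3−eq2, eq3−eq1 (x²,y² cancel):
  136.354·x − 5.322·y = 2038.154541
  101.136·x − 97.934·y = 3867.454177
det = 136.354·-97.934 − -5.322·101.136 = -12815.446844
x = (2038.154541·-97.934 − -5.322·3867.454177) / -12815.446844 = 13.969239
y = (136.354·3867.454177 − 2038.154541·101.136) / -12815.446844 = -25.064444
|P − Q| = √((13.969239 − 14.126)² + (-25.064444 − -18.569)²) = 6.497335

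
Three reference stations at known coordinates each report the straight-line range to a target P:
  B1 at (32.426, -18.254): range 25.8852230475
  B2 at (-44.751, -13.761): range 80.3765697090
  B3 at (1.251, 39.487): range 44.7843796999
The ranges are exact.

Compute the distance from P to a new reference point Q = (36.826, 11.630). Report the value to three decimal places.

5.728

eq1: (x − 32.426)² + (y + 18.254)² = 25.8852230475²
eq2: (x + 44.751)² + (y + 13.761)² = 80.3765697090²
eq3: (x − 1.251)² + (y − 39.487)² = 44.7843796999²
eq3−eq1, eq3−eq2 (x²,y² cancel):
  62.350·x − 115.482·y = 1159.461715
  -92.004·x − 106.496·y = -3823.523341
det = 62.350·-106.496 − -115.482·-92.004 = -17264.831528
x = (1159.461715·-106.496 − -115.482·-3823.523341) / -17264.831528 = 32.727001
y = (62.350·-3823.523341 − 1159.461715·-92.004) / -17264.831528 = 7.629473
|P − Q| = √((32.727001 − 36.826)² + (7.629473 − 11.630)²) = 5.727653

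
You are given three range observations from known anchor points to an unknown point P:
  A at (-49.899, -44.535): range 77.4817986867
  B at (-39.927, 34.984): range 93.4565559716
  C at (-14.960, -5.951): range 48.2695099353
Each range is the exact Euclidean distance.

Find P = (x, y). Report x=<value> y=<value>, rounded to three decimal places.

x=26.371 y=-30.885

eq1: (x + 49.899)² + (y + 44.535)² = 77.4817986867²
eq2: (x + 39.927)² + (y − 34.984)² = 93.4565559716²
eq3: (x + 14.960)² + (y + 5.951)² = 48.2695099353²
eq3−eq2, eq3−eq1 (x²,y² cancel):
  -49.934·x + 81.870·y = -3845.352681
  -69.878·x − 77.168·y = 540.576887
det = -49.934·-77.168 − 81.870·-69.878 = 9574.218772
x = (-3845.352681·-77.168 − 81.870·540.576887) / 9574.218772 = 26.370940
y = (-49.934·540.576887 − -3845.352681·-69.878) / 9574.218772 = -30.884893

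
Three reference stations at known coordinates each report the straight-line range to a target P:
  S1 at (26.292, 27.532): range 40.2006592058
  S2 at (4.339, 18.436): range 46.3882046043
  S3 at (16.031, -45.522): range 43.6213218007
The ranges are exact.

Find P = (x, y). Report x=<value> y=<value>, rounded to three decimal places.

x=41.117 y=-9.835

eq1: (x − 26.292)² + (y − 27.532)² = 40.2006592058²
eq2: (x − 4.339)² + (y − 18.436)² = 46.3882046043²
eq3: (x − 16.031)² + (y + 45.522)² = 43.6213218007²
eq3−eq1, eq3−eq2 (x²,y² cancel):
  20.522·x + 146.108·y = -593.238442
  -23.384·x + 127.916·y = -2219.578239
det = 20.522·127.916 − 146.108·-23.384 = 6041.681624
x = (-593.238442·127.916 − 146.108·-2219.578239) / 6041.681624 = 41.116607
y = (20.522·-2219.578239 − -593.238442·-23.384) / 6041.681624 = -9.835419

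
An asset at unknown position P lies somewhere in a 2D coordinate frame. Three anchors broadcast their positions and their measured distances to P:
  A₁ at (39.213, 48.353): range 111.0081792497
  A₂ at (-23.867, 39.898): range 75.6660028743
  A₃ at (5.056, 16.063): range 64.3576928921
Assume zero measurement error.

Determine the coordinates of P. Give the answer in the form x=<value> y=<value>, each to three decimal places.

x=-34.004 y=-35.086

eq1: (x − 39.213)² + (y − 48.353)² = 111.0081792497²
eq2: (x + 23.867)² + (y − 39.898)² = 75.6660028743²
eq3: (x − 5.056)² + (y − 16.063)² = 64.3576928921²
eq2−eq3, eq2−eq1 (x²,y² cancel):
  57.846·x − 47.670·y = -294.469631
  126.160·x + 16.910·y = -4883.283984
det = 57.846·16.910 − -47.670·126.160 = 6992.223060
x = (-294.469631·16.910 − -47.670·-4883.283984) / 6992.223060 = -34.004297
y = (57.846·-4883.283984 − -294.469631·126.160) / 6992.223060 = -35.085860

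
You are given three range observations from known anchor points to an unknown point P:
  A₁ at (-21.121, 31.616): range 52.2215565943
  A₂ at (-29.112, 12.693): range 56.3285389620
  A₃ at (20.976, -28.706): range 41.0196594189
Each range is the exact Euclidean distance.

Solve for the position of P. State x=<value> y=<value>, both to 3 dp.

eq1: (x + 21.121)² + (y − 31.616)² = 52.2215565943²
eq2: (x + 29.112)² + (y − 12.693)² = 56.3285389620²
eq3: (x − 20.976)² + (y + 28.706)² = 41.0196594189²
eq2−eq3, eq2−eq1 (x²,y² cancel):
  100.176·x − 82.798·y = 1745.698062
  15.982·x + 37.846·y = 882.860632
det = 100.176·37.846 − -82.798·15.982 = 5114.538532
x = (1745.698062·37.846 − -82.798·882.860632) / 5114.538532 = 27.210037
y = (100.176·882.860632 − 1745.698062·15.982) / 5114.538532 = 11.837177

x=27.210 y=11.837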